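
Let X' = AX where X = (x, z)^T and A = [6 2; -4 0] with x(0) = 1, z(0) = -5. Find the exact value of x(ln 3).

-207

A = [[6,2],[-4,0]]; eigenvalues λ = 2, 4.
Eigenvectors: (-1,2) for λ=2, (-1,1) for λ=4.
From the initial condition, c_1 = -4, c_2 = 3.
x(ln 3) = (-4)(3^2)(-1) + (3)(3^4)(-1) = -207.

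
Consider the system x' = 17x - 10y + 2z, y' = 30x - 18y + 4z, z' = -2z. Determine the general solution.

x(t) = K_1e^(-3t) - 2K_2e^(2t) + 2K_3e^(-2t), y(t) = 2K_1e^(-3t) - 3K_2e^(2t) + 4K_3e^(-2t), z(t) = K_3e^(-2t)

Coefficient matrix A = [[17, -10, 2], [30, -18, 4], [0, 0, -2]].
det(A - λI) = 0 gives eigenvalues λ = -3, 2, -2.
For λ=-3: eigenvector (1,2,0).
For λ=2: eigenvector (-2,-3,0).
For λ=-2: eigenvector (2,4,1).
General solution: K_1e^(-3t)(1,2,0) + K_2e^(2t)(-2,-3,0) + K_3e^(-2t)(2,4,1).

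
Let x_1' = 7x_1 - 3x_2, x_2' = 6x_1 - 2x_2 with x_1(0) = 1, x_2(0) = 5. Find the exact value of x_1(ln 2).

-40

A = [[7,-3],[6,-2]]; eigenvalues λ = 1, 4.
Eigenvectors: (1,2) for λ=1, (-1,-1) for λ=4.
From the initial condition, c_1 = 4, c_2 = 3.
x_1(ln 2) = (4)(2^1)(1) + (3)(2^4)(-1) = -40.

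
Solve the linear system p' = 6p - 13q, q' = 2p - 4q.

Coefficient matrix A = [[6, -13], [2, -4]].
Characteristic polynomial det(A - λI) = λ^2 - 2λ + 2 = 0.
Eigenvalues λ = 1 ± i (complex conjugate pair).
For λ=1+i: an eigenvector is (3,1) - i(2,1) = (3 - 2i, 1 - i).
A real fundamental pair from Re and Im of e^((1+i)t)v: X_1 = e^(t)(cos(t)·(3,1) + sin(t)·(2,1)), X_2 = e^(t)(sin(t)·(3,1) - cos(t)·(2,1)).
General solution: K_1X_1 + K_2X_2.

p(t) = 2K_1e^(t)sin(t) + 3K_1e^(t)cos(t) + 3K_2e^(t)sin(t) - 2K_2e^(t)cos(t), q(t) = K_1e^(t)sin(t) + K_1e^(t)cos(t) + K_2e^(t)sin(t) - K_2e^(t)cos(t)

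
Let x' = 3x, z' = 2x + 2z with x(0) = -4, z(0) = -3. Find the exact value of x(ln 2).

A = [[3,0],[2,2]]; eigenvalues λ = 2, 3.
Eigenvectors: (0,-1) for λ=2, (-1,-2) for λ=3.
From the initial condition, c_1 = -5, c_2 = 4.
x(ln 2) = (-5)(2^2)(0) + (4)(2^3)(-1) = -32.

-32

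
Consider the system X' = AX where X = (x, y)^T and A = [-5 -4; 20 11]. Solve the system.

x(t) = -c_1e^(3t)sin(4t) + c_2e^(3t)cos(4t), y(t) = 2c_1e^(3t)sin(4t) + c_1e^(3t)cos(4t) + c_2e^(3t)sin(4t) - 2c_2e^(3t)cos(4t)

Coefficient matrix A = [[-5, -4], [20, 11]].
Characteristic polynomial det(A - λI) = λ^2 - 6λ + 25 = 0.
Eigenvalues λ = 3 ± 4i (complex conjugate pair).
For λ=3+4i: an eigenvector is (0,1) - i(-1,2) = (0 + i, 1 - 2i).
A real fundamental pair from Re and Im of e^((3+4i)t)v: X_1 = e^(3t)(cos(4t)·(0,1) + sin(4t)·(-1,2)), X_2 = e^(3t)(sin(4t)·(0,1) - cos(4t)·(-1,2)).
General solution: c_1X_1 + c_2X_2.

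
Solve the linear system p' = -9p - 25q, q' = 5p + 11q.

Coefficient matrix A = [[-9, -25], [5, 11]].
Characteristic polynomial det(A - λI) = λ^2 - 2λ + 26 = 0.
Eigenvalues λ = 1 ± 5i (complex conjugate pair).
For λ=1+5i: an eigenvector is (2,-1) - i(1,0) = (2 - i, -1).
A real fundamental pair from Re and Im of e^((1+5i)t)v: X_1 = e^(t)(cos(5t)·(2,-1) + sin(5t)·(1,0)), X_2 = e^(t)(sin(5t)·(2,-1) - cos(5t)·(1,0)).
General solution: c_1X_1 + c_2X_2.

p(t) = c_1e^(t)sin(5t) + 2c_1e^(t)cos(5t) + 2c_2e^(t)sin(5t) - c_2e^(t)cos(5t), q(t) = -c_1e^(t)cos(5t) - c_2e^(t)sin(5t)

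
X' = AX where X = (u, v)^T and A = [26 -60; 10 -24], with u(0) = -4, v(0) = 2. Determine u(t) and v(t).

u(t) = -24e^(6t) + 20e^(-4t), v(t) = -8e^(6t) + 10e^(-4t)

Coefficient matrix A = [[26, -60], [10, -24]].
Characteristic polynomial det(A - λI) = λ^2 - 2λ - 24 = 0.
Eigenvalues λ = 6, -4.
For λ=6: (A-λI) row 1 is [20, -60], so an eigenvector is (-3, -1).
For λ=-4: (A-λI) row 1 is [30, -60], so an eigenvector is (-2, -1).
General solution: C_1e^(6t)(-3,-1) + C_2e^(-4t)(-2,-1).
Applying u(0)=-4, v(0)=2 gives C_1=8, C_2=-10.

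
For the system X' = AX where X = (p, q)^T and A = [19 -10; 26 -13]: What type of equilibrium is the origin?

unstable spiral

A = [[19,-10],[26,-13]]; det(A-λI) = λ^2 - 6λ + 13.
λ = 3 ± 2i: positive real part.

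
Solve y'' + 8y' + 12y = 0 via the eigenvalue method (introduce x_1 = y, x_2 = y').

Let x_1 = y, x_2 = y'. Then x_1' = x_2 and x_2' = -12x_1 - 8x_2.
A = [[0,1],[-12,-8]]; det(A-λI) = λ^2 + 8λ + 12.
Eigenvalues λ = -2, -6 with eigenvectors (1,-2), (1,-6).

y(t) = C_1e^(-2t) + C_2e^(-6t)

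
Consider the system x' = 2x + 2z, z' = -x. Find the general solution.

x(t) = -c_1e^(t)sin(t) - c_1e^(t)cos(t) - c_2e^(t)sin(t) + c_2e^(t)cos(t), z(t) = c_1e^(t)sin(t) - c_2e^(t)cos(t)

Coefficient matrix A = [[2, 2], [-1, 0]].
Characteristic polynomial det(A - λI) = λ^2 - 2λ + 2 = 0.
Eigenvalues λ = 1 ± i (complex conjugate pair).
For λ=1+i: an eigenvector is (-1,0) - i(-1,1) = (-1 + i, 0 - i).
A real fundamental pair from Re and Im of e^((1+i)t)v: X_1 = e^(t)(cos(t)·(-1,0) + sin(t)·(-1,1)), X_2 = e^(t)(sin(t)·(-1,0) - cos(t)·(-1,1)).
General solution: c_1X_1 + c_2X_2.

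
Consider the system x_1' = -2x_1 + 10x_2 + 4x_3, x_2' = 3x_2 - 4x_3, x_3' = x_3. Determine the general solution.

Coefficient matrix A = [[-2, 10, 4], [0, 3, -4], [0, 0, 1]].
det(A - λI) = 0 gives eigenvalues λ = 1, 3, -2.
For λ=1: eigenvector (8,2,1).
For λ=3: eigenvector (2,1,0).
For λ=-2: eigenvector (1,0,0).
General solution: K_1e^(t)(8,2,1) + K_2e^(3t)(2,1,0) + K_3e^(-2t)(1,0,0).

x_1(t) = 8K_1e^(t) + 2K_2e^(3t) + K_3e^(-2t), x_2(t) = 2K_1e^(t) + K_2e^(3t), x_3(t) = K_1e^(t)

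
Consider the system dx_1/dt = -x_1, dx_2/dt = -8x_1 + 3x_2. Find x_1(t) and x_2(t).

x_1(t) = K_1e^(-t), x_2(t) = 2K_1e^(-t) + K_2e^(3t)

Coefficient matrix A = [[-1, 0], [-8, 3]].
Characteristic polynomial det(A - λI) = λ^2 - 2λ - 3 = 0.
Eigenvalues λ = -1, 3.
For λ=-1: (A-λI) row 2 is [-8, 4], so an eigenvector is (1, 2).
For λ=3: (A-λI) row 1 is [-4, 0], so an eigenvector is (0, 1).
General solution: K_1e^(-t)(1,2) + K_2e^(3t)(0,1).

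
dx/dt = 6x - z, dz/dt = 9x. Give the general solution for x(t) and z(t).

x(t) = -c_1e^(3t) - c_2te^(3t), z(t) = -3c_1e^(3t) - 3c_2te^(3t) + c_2e^(3t)

Coefficient matrix A = [[6, -1], [9, 0]].
Characteristic polynomial det(A - λI) = λ^2 - 6λ + 9 = 0.
Single eigenvalue λ = 3 with algebraic multiplicity 2.
Eigenvector v = (-1,-3); generalized eigenvector w with (A-λI)w=v is (0,1).
General solution: e^(3t)[c_1·v + c_2·(t·v + w)].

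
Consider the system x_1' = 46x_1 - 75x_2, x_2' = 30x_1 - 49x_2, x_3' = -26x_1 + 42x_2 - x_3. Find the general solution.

x_1(t) = -3c_1e^(-4t) + 5c_2e^(t), x_2(t) = -2c_1e^(-4t) + 3c_2e^(t), x_3(t) = 2c_1e^(-4t) - 2c_2e^(t) + c_3e^(-t)

Coefficient matrix A = [[46, -75, 0], [30, -49, 0], [-26, 42, -1]].
det(A - λI) = 0 gives eigenvalues λ = -4, 1, -1.
For λ=-4: eigenvector (-3,-2,2).
For λ=1: eigenvector (5,3,-2).
For λ=-1: eigenvector (0,0,1).
General solution: c_1e^(-4t)(-3,-2,2) + c_2e^(t)(5,3,-2) + c_3e^(-t)(0,0,1).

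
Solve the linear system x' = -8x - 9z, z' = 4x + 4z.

x(t) = -3K_1e^(-2t) - 3K_2te^(-2t) - K_2e^(-2t), z(t) = 2K_1e^(-2t) + 2K_2te^(-2t) + K_2e^(-2t)

Coefficient matrix A = [[-8, -9], [4, 4]].
Characteristic polynomial det(A - λI) = λ^2 + 4λ + 4 = 0.
Single eigenvalue λ = -2 with algebraic multiplicity 2.
Eigenvector v = (-3,2); generalized eigenvector w with (A-λI)w=v is (-1,1).
General solution: e^(-2t)[K_1·v + K_2·(t·v + w)].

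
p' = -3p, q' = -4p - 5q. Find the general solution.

p(t) = -K_1e^(-3t), q(t) = 2K_1e^(-3t) + K_2e^(-5t)

Coefficient matrix A = [[-3, 0], [-4, -5]].
Characteristic polynomial det(A - λI) = λ^2 + 8λ + 15 = 0.
Eigenvalues λ = -3, -5.
For λ=-3: (A-λI) row 2 is [-4, -2], so an eigenvector is (-1, 2).
For λ=-5: (A-λI) row 1 is [2, 0], so an eigenvector is (0, 1).
General solution: K_1e^(-3t)(-1,2) + K_2e^(-5t)(0,1).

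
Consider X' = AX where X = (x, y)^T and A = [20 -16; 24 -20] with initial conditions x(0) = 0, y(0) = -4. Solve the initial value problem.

Coefficient matrix A = [[20, -16], [24, -20]].
Characteristic polynomial det(A - λI) = λ^2 - 16 = 0.
Eigenvalues λ = 4, -4.
For λ=4: (A-λI) row 1 is [16, -16], so an eigenvector is (-1, -1).
For λ=-4: (A-λI) row 1 is [24, -16], so an eigenvector is (2, 3).
General solution: C_1e^(4t)(-1,-1) + C_2e^(-4t)(2,3).
Applying x(0)=0, y(0)=-4 gives C_1=-8, C_2=-4.

x(t) = 8e^(4t) - 8e^(-4t), y(t) = 8e^(4t) - 12e^(-4t)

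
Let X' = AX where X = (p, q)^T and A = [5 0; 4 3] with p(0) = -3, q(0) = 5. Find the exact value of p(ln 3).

A = [[5,0],[4,3]]; eigenvalues λ = 5, 3.
Eigenvectors: (-1,-2) for λ=5, (0,-1) for λ=3.
From the initial condition, c_1 = 3, c_2 = -11.
p(ln 3) = (3)(3^5)(-1) + (-11)(3^3)(0) = -729.

-729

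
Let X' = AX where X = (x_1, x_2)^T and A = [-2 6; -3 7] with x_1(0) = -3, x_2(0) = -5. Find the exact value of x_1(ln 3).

A = [[-2,6],[-3,7]]; eigenvalues λ = 4, 1.
Eigenvectors: (-1,-1) for λ=4, (2,1) for λ=1.
From the initial condition, c_1 = 7, c_2 = 2.
x_1(ln 3) = (7)(3^4)(-1) + (2)(3^1)(2) = -555.

-555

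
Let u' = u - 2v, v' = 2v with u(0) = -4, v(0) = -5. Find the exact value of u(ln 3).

48

A = [[1,-2],[0,2]]; eigenvalues λ = 2, 1.
Eigenvectors: (-2,1) for λ=2, (1,0) for λ=1.
From the initial condition, c_1 = -5, c_2 = -14.
u(ln 3) = (-5)(3^2)(-2) + (-14)(3^1)(1) = 48.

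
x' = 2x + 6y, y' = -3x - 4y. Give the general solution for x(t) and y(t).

x(t) = -K_1e^(-t)sin(3t) + K_1e^(-t)cos(3t) + K_2e^(-t)sin(3t) + K_2e^(-t)cos(3t), y(t) = -K_1e^(-t)cos(3t) - K_2e^(-t)sin(3t)

Coefficient matrix A = [[2, 6], [-3, -4]].
Characteristic polynomial det(A - λI) = λ^2 + 2λ + 10 = 0.
Eigenvalues λ = -1 ± 3i (complex conjugate pair).
For λ=-1+3i: an eigenvector is (1,-1) - i(-1,0) = (1 + i, -1).
A real fundamental pair from Re and Im of e^((-1+3i)t)v: X_1 = e^(-t)(cos(3t)·(1,-1) + sin(3t)·(-1,0)), X_2 = e^(-t)(sin(3t)·(1,-1) - cos(3t)·(-1,0)).
General solution: K_1X_1 + K_2X_2.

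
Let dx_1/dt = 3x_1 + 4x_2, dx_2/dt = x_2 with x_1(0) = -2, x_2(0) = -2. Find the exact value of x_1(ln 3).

A = [[3,4],[0,1]]; eigenvalues λ = 3, 1.
Eigenvectors: (1,0) for λ=3, (2,-1) for λ=1.
From the initial condition, c_1 = -6, c_2 = 2.
x_1(ln 3) = (-6)(3^3)(1) + (2)(3^1)(2) = -150.

-150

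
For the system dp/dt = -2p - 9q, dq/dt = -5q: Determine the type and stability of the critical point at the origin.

stable node

A = [[-2,-9],[0,-5]]; det(A-λI) = λ^2 + 7λ + 10.
λ = -5, -2: both negative.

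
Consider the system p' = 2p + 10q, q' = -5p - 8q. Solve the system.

p(t) = K_1e^(-3t)sin(5t) + K_1e^(-3t)cos(5t) + K_2e^(-3t)sin(5t) - K_2e^(-3t)cos(5t), q(t) = -K_1e^(-3t)sin(5t) + K_2e^(-3t)cos(5t)

Coefficient matrix A = [[2, 10], [-5, -8]].
Characteristic polynomial det(A - λI) = λ^2 + 6λ + 34 = 0.
Eigenvalues λ = -3 ± 5i (complex conjugate pair).
For λ=-3+5i: an eigenvector is (1,0) - i(1,-1) = (1 - i, 0 + i).
A real fundamental pair from Re and Im of e^((-3+5i)t)v: X_1 = e^(-3t)(cos(5t)·(1,0) + sin(5t)·(1,-1)), X_2 = e^(-3t)(sin(5t)·(1,0) - cos(5t)·(1,-1)).
General solution: K_1X_1 + K_2X_2.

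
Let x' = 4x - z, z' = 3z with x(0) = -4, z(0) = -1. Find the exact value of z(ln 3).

A = [[4,-1],[0,3]]; eigenvalues λ = 4, 3.
Eigenvectors: (1,0) for λ=4, (-1,-1) for λ=3.
From the initial condition, c_1 = -3, c_2 = 1.
z(ln 3) = (-3)(3^4)(0) + (1)(3^3)(-1) = -27.

-27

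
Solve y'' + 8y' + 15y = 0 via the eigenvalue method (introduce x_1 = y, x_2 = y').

y(t) = C_1e^(-5t) + C_2e^(-3t)

Let x_1 = y, x_2 = y'. Then x_1' = x_2 and x_2' = -15x_1 - 8x_2.
A = [[0,1],[-15,-8]]; det(A-λI) = λ^2 + 8λ + 15.
Eigenvalues λ = -5, -3 with eigenvectors (1,-5), (1,-3).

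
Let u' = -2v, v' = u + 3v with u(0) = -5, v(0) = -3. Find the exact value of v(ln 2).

-28

A = [[0,-2],[1,3]]; eigenvalues λ = 2, 1.
Eigenvectors: (-1,1) for λ=2, (-2,1) for λ=1.
From the initial condition, c_1 = -11, c_2 = 8.
v(ln 2) = (-11)(2^2)(1) + (8)(2^1)(1) = -28.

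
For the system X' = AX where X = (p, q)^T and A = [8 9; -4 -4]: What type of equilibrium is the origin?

unstable improper node

A = [[8,9],[-4,-4]]; det(A-λI) = λ^2 - 4λ + 4.
repeated λ = 2 with a single eigenvector.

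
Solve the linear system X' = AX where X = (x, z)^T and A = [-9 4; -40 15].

x(t) = K_1e^(3t)sin(4t) - K_2e^(3t)cos(4t), z(t) = 3K_1e^(3t)sin(4t) + K_1e^(3t)cos(4t) + K_2e^(3t)sin(4t) - 3K_2e^(3t)cos(4t)

Coefficient matrix A = [[-9, 4], [-40, 15]].
Characteristic polynomial det(A - λI) = λ^2 - 6λ + 25 = 0.
Eigenvalues λ = 3 ± 4i (complex conjugate pair).
For λ=3+4i: an eigenvector is (0,1) - i(1,3) = (0 - i, 1 - 3i).
A real fundamental pair from Re and Im of e^((3+4i)t)v: X_1 = e^(3t)(cos(4t)·(0,1) + sin(4t)·(1,3)), X_2 = e^(3t)(sin(4t)·(0,1) - cos(4t)·(1,3)).
General solution: K_1X_1 + K_2X_2.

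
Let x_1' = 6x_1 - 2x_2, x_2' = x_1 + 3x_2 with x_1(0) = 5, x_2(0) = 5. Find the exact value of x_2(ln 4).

1280

A = [[6,-2],[1,3]]; eigenvalues λ = 5, 4.
Eigenvectors: (-2,-1) for λ=5, (-1,-1) for λ=4.
From the initial condition, c_1 = 0, c_2 = -5.
x_2(ln 4) = (0)(4^5)(-1) + (-5)(4^4)(-1) = 1280.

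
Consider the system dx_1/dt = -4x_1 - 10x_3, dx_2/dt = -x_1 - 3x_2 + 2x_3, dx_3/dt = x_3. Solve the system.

Coefficient matrix A = [[-4, 0, -10], [-1, -3, 2], [0, 0, 1]].
det(A - λI) = 0 gives eigenvalues λ = -3, -4, 1.
For λ=-3: eigenvector (0,1,0).
For λ=-4: eigenvector (1,1,0).
For λ=1: eigenvector (-2,1,1).
General solution: K_1e^(-3t)(0,1,0) + K_2e^(-4t)(1,1,0) + K_3e^(t)(-2,1,1).

x_1(t) = K_2e^(-4t) - 2K_3e^(t), x_2(t) = K_1e^(-3t) + K_2e^(-4t) + K_3e^(t), x_3(t) = K_3e^(t)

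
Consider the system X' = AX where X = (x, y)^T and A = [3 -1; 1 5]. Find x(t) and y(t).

x(t) = -K_1e^(4t) - K_2te^(4t) - 2K_2e^(4t), y(t) = K_1e^(4t) + K_2te^(4t) + 3K_2e^(4t)

Coefficient matrix A = [[3, -1], [1, 5]].
Characteristic polynomial det(A - λI) = λ^2 - 8λ + 16 = 0.
Single eigenvalue λ = 4 with algebraic multiplicity 2.
Eigenvector v = (-1,1); generalized eigenvector w with (A-λI)w=v is (-2,3).
General solution: e^(4t)[K_1·v + K_2·(t·v + w)].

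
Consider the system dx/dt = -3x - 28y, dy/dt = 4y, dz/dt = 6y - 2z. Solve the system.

Coefficient matrix A = [[-3, -28, 0], [0, 4, 0], [0, 6, -2]].
det(A - λI) = 0 gives eigenvalues λ = 4, -3, -2.
For λ=4: eigenvector (-4,1,1).
For λ=-3: eigenvector (1,0,0).
For λ=-2: eigenvector (0,0,1).
General solution: K_1e^(4t)(-4,1,1) + K_2e^(-3t)(1,0,0) + K_3e^(-2t)(0,0,1).

x(t) = -4K_1e^(4t) + K_2e^(-3t), y(t) = K_1e^(4t), z(t) = K_1e^(4t) + K_3e^(-2t)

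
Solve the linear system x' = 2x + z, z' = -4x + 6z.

Coefficient matrix A = [[2, 1], [-4, 6]].
Characteristic polynomial det(A - λI) = λ^2 - 8λ + 16 = 0.
Single eigenvalue λ = 4 with algebraic multiplicity 2.
Eigenvector v = (-1,-2); generalized eigenvector w with (A-λI)w=v is (1,1).
General solution: e^(4t)[C_1·v + C_2·(t·v + w)].

x(t) = -C_1e^(4t) - C_2te^(4t) + C_2e^(4t), z(t) = -2C_1e^(4t) - 2C_2te^(4t) + C_2e^(4t)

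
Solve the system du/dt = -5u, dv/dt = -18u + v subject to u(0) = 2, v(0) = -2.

u(t) = 2e^(-5t), v(t) = -8e^(t) + 6e^(-5t)

Coefficient matrix A = [[-5, 0], [-18, 1]].
Characteristic polynomial det(A - λI) = λ^2 + 4λ - 5 = 0.
Eigenvalues λ = 1, -5.
For λ=1: (A-λI) row 1 is [-6, 0], so an eigenvector is (0, -1).
For λ=-5: (A-λI) row 2 is [-18, 6], so an eigenvector is (1, 3).
General solution: C_1e^(t)(0,-1) + C_2e^(-5t)(1,3).
Applying u(0)=2, v(0)=-2 gives C_1=8, C_2=2.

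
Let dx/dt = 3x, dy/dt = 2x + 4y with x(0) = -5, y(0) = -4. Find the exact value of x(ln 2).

A = [[3,0],[2,4]]; eigenvalues λ = 3, 4.
Eigenvectors: (1,-2) for λ=3, (0,1) for λ=4.
From the initial condition, c_1 = -5, c_2 = -14.
x(ln 2) = (-5)(2^3)(1) + (-14)(2^4)(0) = -40.

-40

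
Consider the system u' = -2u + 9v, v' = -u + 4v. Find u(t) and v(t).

Coefficient matrix A = [[-2, 9], [-1, 4]].
Characteristic polynomial det(A - λI) = λ^2 - 2λ + 1 = 0.
Single eigenvalue λ = 1 with algebraic multiplicity 2.
Eigenvector v = (3,1); generalized eigenvector w with (A-λI)w=v is (2,1).
General solution: e^(t)[c_1·v + c_2·(t·v + w)].

u(t) = 3c_1e^(t) + 3c_2te^(t) + 2c_2e^(t), v(t) = c_1e^(t) + c_2te^(t) + c_2e^(t)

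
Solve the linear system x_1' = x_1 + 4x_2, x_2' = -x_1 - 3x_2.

Coefficient matrix A = [[1, 4], [-1, -3]].
Characteristic polynomial det(A - λI) = λ^2 + 2λ + 1 = 0.
Single eigenvalue λ = -1 with algebraic multiplicity 2.
Eigenvector v = (2,-1); generalized eigenvector w with (A-λI)w=v is (-1,1).
General solution: e^(-t)[c_1·v + c_2·(t·v + w)].

x_1(t) = 2c_1e^(-t) + 2c_2te^(-t) - c_2e^(-t), x_2(t) = -c_1e^(-t) - c_2te^(-t) + c_2e^(-t)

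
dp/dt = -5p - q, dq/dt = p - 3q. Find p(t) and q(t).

Coefficient matrix A = [[-5, -1], [1, -3]].
Characteristic polynomial det(A - λI) = λ^2 + 8λ + 16 = 0.
Single eigenvalue λ = -4 with algebraic multiplicity 2.
Eigenvector v = (1,-1); generalized eigenvector w with (A-λI)w=v is (-2,1).
General solution: e^(-4t)[K_1·v + K_2·(t·v + w)].

p(t) = K_1e^(-4t) + K_2te^(-4t) - 2K_2e^(-4t), q(t) = -K_1e^(-4t) - K_2te^(-4t) + K_2e^(-4t)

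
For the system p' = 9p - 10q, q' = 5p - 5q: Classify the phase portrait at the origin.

unstable spiral

A = [[9,-10],[5,-5]]; det(A-λI) = λ^2 - 4λ + 5.
λ = 2 ± i: positive real part.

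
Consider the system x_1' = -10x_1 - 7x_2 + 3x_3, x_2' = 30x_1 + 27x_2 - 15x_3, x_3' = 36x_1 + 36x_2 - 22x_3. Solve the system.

Coefficient matrix A = [[-10, -7, 3], [30, 27, -15], [36, 36, -22]].
det(A - λI) = 0 gives eigenvalues λ = -3, -4, 2.
For λ=-3: eigenvector (1,-1,0).
For λ=-4: eigenvector (1,0,2).
For λ=2: eigenvector (1,-3,-3).
General solution: c_1e^(-3t)(1,-1,0) + c_2e^(-4t)(1,0,2) + c_3e^(2t)(1,-3,-3).

x_1(t) = c_1e^(-3t) + c_2e^(-4t) + c_3e^(2t), x_2(t) = -c_1e^(-3t) - 3c_3e^(2t), x_3(t) = 2c_2e^(-4t) - 3c_3e^(2t)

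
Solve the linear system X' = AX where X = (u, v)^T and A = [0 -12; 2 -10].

Coefficient matrix A = [[0, -12], [2, -10]].
Characteristic polynomial det(A - λI) = λ^2 + 10λ + 24 = 0.
Eigenvalues λ = -4, -6.
For λ=-4: (A-λI) row 1 is [4, -12], so an eigenvector is (-3, -1).
For λ=-6: (A-λI) row 1 is [6, -12], so an eigenvector is (2, 1).
General solution: K_1e^(-4t)(-3,-1) + K_2e^(-6t)(2,1).

u(t) = -3K_1e^(-4t) + 2K_2e^(-6t), v(t) = -K_1e^(-4t) + K_2e^(-6t)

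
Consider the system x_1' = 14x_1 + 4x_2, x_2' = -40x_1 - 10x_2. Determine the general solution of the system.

x_1(t) = -K_1e^(2t)cos(4t) - K_2e^(2t)sin(4t), x_2(t) = K_1e^(2t)sin(4t) + 3K_1e^(2t)cos(4t) + 3K_2e^(2t)sin(4t) - K_2e^(2t)cos(4t)

Coefficient matrix A = [[14, 4], [-40, -10]].
Characteristic polynomial det(A - λI) = λ^2 - 4λ + 20 = 0.
Eigenvalues λ = 2 ± 4i (complex conjugate pair).
For λ=2+4i: an eigenvector is (-1,3) - i(0,1) = (-1, 3 - i).
A real fundamental pair from Re and Im of e^((2+4i)t)v: X_1 = e^(2t)(cos(4t)·(-1,3) + sin(4t)·(0,1)), X_2 = e^(2t)(sin(4t)·(-1,3) - cos(4t)·(0,1)).
General solution: K_1X_1 + K_2X_2.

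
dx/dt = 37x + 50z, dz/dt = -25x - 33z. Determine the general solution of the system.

x(t) = -3C_1e^(2t)sin(5t) + C_1e^(2t)cos(5t) + C_2e^(2t)sin(5t) + 3C_2e^(2t)cos(5t), z(t) = 2C_1e^(2t)sin(5t) - C_1e^(2t)cos(5t) - C_2e^(2t)sin(5t) - 2C_2e^(2t)cos(5t)

Coefficient matrix A = [[37, 50], [-25, -33]].
Characteristic polynomial det(A - λI) = λ^2 - 4λ + 29 = 0.
Eigenvalues λ = 2 ± 5i (complex conjugate pair).
For λ=2+5i: an eigenvector is (1,-1) - i(-3,2) = (1 + 3i, -1 - 2i).
A real fundamental pair from Re and Im of e^((2+5i)t)v: X_1 = e^(2t)(cos(5t)·(1,-1) + sin(5t)·(-3,2)), X_2 = e^(2t)(sin(5t)·(1,-1) - cos(5t)·(-3,2)).
General solution: C_1X_1 + C_2X_2.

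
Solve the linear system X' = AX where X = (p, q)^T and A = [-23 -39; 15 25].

p(t) = -2K_1e^(t)sin(3t) - 3K_1e^(t)cos(3t) - 3K_2e^(t)sin(3t) + 2K_2e^(t)cos(3t), q(t) = K_1e^(t)sin(3t) + 2K_1e^(t)cos(3t) + 2K_2e^(t)sin(3t) - K_2e^(t)cos(3t)

Coefficient matrix A = [[-23, -39], [15, 25]].
Characteristic polynomial det(A - λI) = λ^2 - 2λ + 10 = 0.
Eigenvalues λ = 1 ± 3i (complex conjugate pair).
For λ=1+3i: an eigenvector is (-3,2) - i(-2,1) = (-3 + 2i, 2 - i).
A real fundamental pair from Re and Im of e^((1+3i)t)v: X_1 = e^(t)(cos(3t)·(-3,2) + sin(3t)·(-2,1)), X_2 = e^(t)(sin(3t)·(-3,2) - cos(3t)·(-2,1)).
General solution: K_1X_1 + K_2X_2.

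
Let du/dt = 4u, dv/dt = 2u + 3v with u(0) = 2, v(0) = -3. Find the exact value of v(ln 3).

135

A = [[4,0],[2,3]]; eigenvalues λ = 3, 4.
Eigenvectors: (0,-1) for λ=3, (1,2) for λ=4.
From the initial condition, c_1 = 7, c_2 = 2.
v(ln 3) = (7)(3^3)(-1) + (2)(3^4)(2) = 135.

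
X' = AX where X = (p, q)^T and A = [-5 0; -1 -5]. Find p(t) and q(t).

Coefficient matrix A = [[-5, 0], [-1, -5]].
Characteristic polynomial det(A - λI) = λ^2 + 10λ + 25 = 0.
Single eigenvalue λ = -5 with algebraic multiplicity 2.
Eigenvector v = (0,-1); generalized eigenvector w with (A-λI)w=v is (1,3).
General solution: e^(-5t)[C_1·v + C_2·(t·v + w)].

p(t) = C_2e^(-5t), q(t) = -C_1e^(-5t) - C_2te^(-5t) + 3C_2e^(-5t)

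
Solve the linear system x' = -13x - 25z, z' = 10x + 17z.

x(t) = K_1e^(2t)sin(5t) - 2K_1e^(2t)cos(5t) - 2K_2e^(2t)sin(5t) - K_2e^(2t)cos(5t), z(t) = -K_1e^(2t)sin(5t) + K_1e^(2t)cos(5t) + K_2e^(2t)sin(5t) + K_2e^(2t)cos(5t)

Coefficient matrix A = [[-13, -25], [10, 17]].
Characteristic polynomial det(A - λI) = λ^2 - 4λ + 29 = 0.
Eigenvalues λ = 2 ± 5i (complex conjugate pair).
For λ=2+5i: an eigenvector is (-2,1) - i(1,-1) = (-2 - i, 1 + i).
A real fundamental pair from Re and Im of e^((2+5i)t)v: X_1 = e^(2t)(cos(5t)·(-2,1) + sin(5t)·(1,-1)), X_2 = e^(2t)(sin(5t)·(-2,1) - cos(5t)·(1,-1)).
General solution: K_1X_1 + K_2X_2.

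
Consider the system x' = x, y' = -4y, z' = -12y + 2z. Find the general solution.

Coefficient matrix A = [[1, 0, 0], [0, -4, 0], [0, -12, 2]].
det(A - λI) = 0 gives eigenvalues λ = -4, 1, 2.
For λ=-4: eigenvector (0,1,2).
For λ=1: eigenvector (1,0,0).
For λ=2: eigenvector (0,0,1).
General solution: c_1e^(-4t)(0,1,2) + c_2e^(t)(1,0,0) + c_3e^(2t)(0,0,1).

x(t) = c_2e^(t), y(t) = c_1e^(-4t), z(t) = 2c_1e^(-4t) + c_3e^(2t)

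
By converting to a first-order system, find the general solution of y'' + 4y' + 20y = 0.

Let x_1 = y, x_2 = y'. Then x_1' = x_2 and x_2' = -20x_1 - 4x_2.
A = [[0,1],[-20,-4]]; det(A-λI) = λ^2 + 4λ + 20.
Eigenvalues λ = -2 ± 4i.

y(t) = C_1e^(-2t)cos(4t) + C_2e^(-2t)sin(4t)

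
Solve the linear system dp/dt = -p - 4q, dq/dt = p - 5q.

Coefficient matrix A = [[-1, -4], [1, -5]].
Characteristic polynomial det(A - λI) = λ^2 + 6λ + 9 = 0.
Single eigenvalue λ = -3 with algebraic multiplicity 2.
Eigenvector v = (-2,-1); generalized eigenvector w with (A-λI)w=v is (1,1).
General solution: e^(-3t)[C_1·v + C_2·(t·v + w)].

p(t) = -2C_1e^(-3t) - 2C_2te^(-3t) + C_2e^(-3t), q(t) = -C_1e^(-3t) - C_2te^(-3t) + C_2e^(-3t)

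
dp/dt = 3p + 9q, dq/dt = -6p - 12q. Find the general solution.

p(t) = C_1e^(-6t) + 3C_2e^(-3t), q(t) = -C_1e^(-6t) - 2C_2e^(-3t)

Coefficient matrix A = [[3, 9], [-6, -12]].
Characteristic polynomial det(A - λI) = λ^2 + 9λ + 18 = 0.
Eigenvalues λ = -6, -3.
For λ=-6: (A-λI) row 1 is [9, 9], so an eigenvector is (1, -1).
For λ=-3: (A-λI) row 1 is [6, 9], so an eigenvector is (3, -2).
General solution: C_1e^(-6t)(1,-1) + C_2e^(-3t)(3,-2).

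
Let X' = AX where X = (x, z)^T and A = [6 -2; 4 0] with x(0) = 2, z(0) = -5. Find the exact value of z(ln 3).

A = [[6,-2],[4,0]]; eigenvalues λ = 2, 4.
Eigenvectors: (1,2) for λ=2, (-1,-1) for λ=4.
From the initial condition, c_1 = -7, c_2 = -9.
z(ln 3) = (-7)(3^2)(2) + (-9)(3^4)(-1) = 603.

603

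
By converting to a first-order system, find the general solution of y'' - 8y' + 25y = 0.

Let x_1 = y, x_2 = y'. Then x_1' = x_2 and x_2' = -25x_1 + 8x_2.
A = [[0,1],[-25,8]]; det(A-λI) = λ^2 - 8λ + 25.
Eigenvalues λ = 4 ± 3i.

y(t) = K_1e^(4t)cos(3t) + K_2e^(4t)sin(3t)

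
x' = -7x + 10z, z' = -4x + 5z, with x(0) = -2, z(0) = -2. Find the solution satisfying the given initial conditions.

x(t) = -4e^(-t)sin(2t) - 2e^(-t)cos(2t), z(t) = -2e^(-t)sin(2t) - 2e^(-t)cos(2t)

Coefficient matrix A = [[-7, 10], [-4, 5]].
Characteristic polynomial det(A - λI) = λ^2 + 2λ + 5 = 0.
Eigenvalues λ = -1 ± 2i (complex conjugate pair).
For λ=-1+2i: an eigenvector is (-2,-1) - i(1,1) = (-2 - i, -1 - i).
A real fundamental pair from Re and Im of e^((-1+2i)t)v: X_1 = e^(-t)(cos(2t)·(-2,-1) + sin(2t)·(1,1)), X_2 = e^(-t)(sin(2t)·(-2,-1) - cos(2t)·(1,1)).
General solution: C_1X_1 + C_2X_2.
Applying x(0)=-2, z(0)=-2 gives C_1=0, C_2=2.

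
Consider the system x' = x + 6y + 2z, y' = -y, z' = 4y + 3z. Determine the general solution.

x(t) = c_1e^(t) + c_2e^(3t) - 2c_3e^(-t), y(t) = c_3e^(-t), z(t) = c_2e^(3t) - c_3e^(-t)

Coefficient matrix A = [[1, 6, 2], [0, -1, 0], [0, 4, 3]].
det(A - λI) = 0 gives eigenvalues λ = 1, 3, -1.
For λ=1: eigenvector (1,0,0).
For λ=3: eigenvector (1,0,1).
For λ=-1: eigenvector (-2,1,-1).
General solution: c_1e^(t)(1,0,0) + c_2e^(3t)(1,0,1) + c_3e^(-t)(-2,1,-1).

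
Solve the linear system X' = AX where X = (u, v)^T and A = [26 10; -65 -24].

Coefficient matrix A = [[26, 10], [-65, -24]].
Characteristic polynomial det(A - λI) = λ^2 - 2λ + 26 = 0.
Eigenvalues λ = 1 ± 5i (complex conjugate pair).
For λ=1+5i: an eigenvector is (1,-3) - i(-1,2) = (1 + i, -3 - 2i).
A real fundamental pair from Re and Im of e^((1+5i)t)v: X_1 = e^(t)(cos(5t)·(1,-3) + sin(5t)·(-1,2)), X_2 = e^(t)(sin(5t)·(1,-3) - cos(5t)·(-1,2)).
General solution: K_1X_1 + K_2X_2.

u(t) = -K_1e^(t)sin(5t) + K_1e^(t)cos(5t) + K_2e^(t)sin(5t) + K_2e^(t)cos(5t), v(t) = 2K_1e^(t)sin(5t) - 3K_1e^(t)cos(5t) - 3K_2e^(t)sin(5t) - 2K_2e^(t)cos(5t)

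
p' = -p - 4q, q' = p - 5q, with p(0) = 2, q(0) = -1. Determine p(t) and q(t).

p(t) = 8te^(-3t) + 2e^(-3t), q(t) = 4te^(-3t) - e^(-3t)

Coefficient matrix A = [[-1, -4], [1, -5]].
Characteristic polynomial det(A - λI) = λ^2 + 6λ + 9 = 0.
Single eigenvalue λ = -3 with algebraic multiplicity 2.
Eigenvector v = (-2,-1); generalized eigenvector w with (A-λI)w=v is (3,2).
General solution: e^(-3t)[C_1·v + C_2·(t·v + w)].
Applying p(0)=2, q(0)=-1 gives C_1=-7, C_2=-4.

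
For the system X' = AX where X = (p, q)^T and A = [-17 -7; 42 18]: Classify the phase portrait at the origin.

A = [[-17,-7],[42,18]]; det(A-λI) = λ^2 - λ - 12.
λ = -3, 4: opposite signs.

saddle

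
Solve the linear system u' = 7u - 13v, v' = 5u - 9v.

u(t) = -2c_1e^(-t)sin(t) + 3c_1e^(-t)cos(t) + 3c_2e^(-t)sin(t) + 2c_2e^(-t)cos(t), v(t) = -c_1e^(-t)sin(t) + 2c_1e^(-t)cos(t) + 2c_2e^(-t)sin(t) + c_2e^(-t)cos(t)

Coefficient matrix A = [[7, -13], [5, -9]].
Characteristic polynomial det(A - λI) = λ^2 + 2λ + 2 = 0.
Eigenvalues λ = -1 ± i (complex conjugate pair).
For λ=-1+i: an eigenvector is (3,2) - i(-2,-1) = (3 + 2i, 2 + i).
A real fundamental pair from Re and Im of e^((-1+i)t)v: X_1 = e^(-t)(cos(t)·(3,2) + sin(t)·(-2,-1)), X_2 = e^(-t)(sin(t)·(3,2) - cos(t)·(-2,-1)).
General solution: c_1X_1 + c_2X_2.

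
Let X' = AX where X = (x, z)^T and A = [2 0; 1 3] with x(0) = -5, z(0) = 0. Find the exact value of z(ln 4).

A = [[2,0],[1,3]]; eigenvalues λ = 3, 2.
Eigenvectors: (0,1) for λ=3, (-1,1) for λ=2.
From the initial condition, c_1 = -5, c_2 = 5.
z(ln 4) = (-5)(4^3)(1) + (5)(4^2)(1) = -240.

-240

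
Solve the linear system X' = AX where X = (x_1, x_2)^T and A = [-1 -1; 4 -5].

x_1(t) = -K_1e^(-3t) - K_2te^(-3t) - K_2e^(-3t), x_2(t) = -2K_1e^(-3t) - 2K_2te^(-3t) - K_2e^(-3t)

Coefficient matrix A = [[-1, -1], [4, -5]].
Characteristic polynomial det(A - λI) = λ^2 + 6λ + 9 = 0.
Single eigenvalue λ = -3 with algebraic multiplicity 2.
Eigenvector v = (-1,-2); generalized eigenvector w with (A-λI)w=v is (-1,-1).
General solution: e^(-3t)[K_1·v + K_2·(t·v + w)].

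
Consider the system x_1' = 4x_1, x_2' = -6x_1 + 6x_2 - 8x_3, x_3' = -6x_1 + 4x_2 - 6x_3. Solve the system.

Coefficient matrix A = [[4, 0, 0], [-6, 6, -8], [-6, 4, -6]].
det(A - λI) = 0 gives eigenvalues λ = -2, 4, 2.
For λ=-2: eigenvector (0,1,1).
For λ=4: eigenvector (1,-1,-1).
For λ=2: eigenvector (0,-2,-1).
General solution: c_1e^(-2t)(0,1,1) + c_2e^(4t)(1,-1,-1) + c_3e^(2t)(0,-2,-1).

x_1(t) = c_2e^(4t), x_2(t) = c_1e^(-2t) - c_2e^(4t) - 2c_3e^(2t), x_3(t) = c_1e^(-2t) - c_2e^(4t) - c_3e^(2t)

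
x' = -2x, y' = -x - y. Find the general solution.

Coefficient matrix A = [[-2, 0], [-1, -1]].
Characteristic polynomial det(A - λI) = λ^2 + 3λ + 2 = 0.
Eigenvalues λ = -2, -1.
For λ=-2: (A-λI) row 2 is [-1, 1], so an eigenvector is (-1, -1).
For λ=-1: (A-λI) row 1 is [-1, 0], so an eigenvector is (0, 1).
General solution: K_1e^(-2t)(-1,-1) + K_2e^(-t)(0,1).

x(t) = -K_1e^(-2t), y(t) = -K_1e^(-2t) + K_2e^(-t)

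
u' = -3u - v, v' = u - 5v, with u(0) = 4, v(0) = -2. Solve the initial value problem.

u(t) = 6te^(-4t) + 4e^(-4t), v(t) = 6te^(-4t) - 2e^(-4t)

Coefficient matrix A = [[-3, -1], [1, -5]].
Characteristic polynomial det(A - λI) = λ^2 + 8λ + 16 = 0.
Single eigenvalue λ = -4 with algebraic multiplicity 2.
Eigenvector v = (-1,-1); generalized eigenvector w with (A-λI)w=v is (-3,-2).
General solution: e^(-4t)[C_1·v + C_2·(t·v + w)].
Applying u(0)=4, v(0)=-2 gives C_1=14, C_2=-6.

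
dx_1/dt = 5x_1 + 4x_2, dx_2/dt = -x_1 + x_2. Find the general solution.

Coefficient matrix A = [[5, 4], [-1, 1]].
Characteristic polynomial det(A - λI) = λ^2 - 6λ + 9 = 0.
Single eigenvalue λ = 3 with algebraic multiplicity 2.
Eigenvector v = (2,-1); generalized eigenvector w with (A-λI)w=v is (1,0).
General solution: e^(3t)[c_1·v + c_2·(t·v + w)].

x_1(t) = 2c_1e^(3t) + 2c_2te^(3t) + c_2e^(3t), x_2(t) = -c_1e^(3t) - c_2te^(3t)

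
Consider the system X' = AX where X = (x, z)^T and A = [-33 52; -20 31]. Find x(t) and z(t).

Coefficient matrix A = [[-33, 52], [-20, 31]].
Characteristic polynomial det(A - λI) = λ^2 + 2λ + 17 = 0.
Eigenvalues λ = -1 ± 4i (complex conjugate pair).
For λ=-1+4i: an eigenvector is (2,1) - i(-3,-2) = (2 + 3i, 1 + 2i).
A real fundamental pair from Re and Im of e^((-1+4i)t)v: X_1 = e^(-t)(cos(4t)·(2,1) + sin(4t)·(-3,-2)), X_2 = e^(-t)(sin(4t)·(2,1) - cos(4t)·(-3,-2)).
General solution: C_1X_1 + C_2X_2.

x(t) = -3C_1e^(-t)sin(4t) + 2C_1e^(-t)cos(4t) + 2C_2e^(-t)sin(4t) + 3C_2e^(-t)cos(4t), z(t) = -2C_1e^(-t)sin(4t) + C_1e^(-t)cos(4t) + C_2e^(-t)sin(4t) + 2C_2e^(-t)cos(4t)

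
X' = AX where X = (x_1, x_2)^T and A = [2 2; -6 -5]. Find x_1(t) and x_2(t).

x_1(t) = 2c_1e^(-t) - c_2e^(-2t), x_2(t) = -3c_1e^(-t) + 2c_2e^(-2t)

Coefficient matrix A = [[2, 2], [-6, -5]].
Characteristic polynomial det(A - λI) = λ^2 + 3λ + 2 = 0.
Eigenvalues λ = -1, -2.
For λ=-1: (A-λI) row 1 is [3, 2], so an eigenvector is (2, -3).
For λ=-2: (A-λI) row 1 is [4, 2], so an eigenvector is (-1, 2).
General solution: c_1e^(-t)(2,-3) + c_2e^(-2t)(-1,2).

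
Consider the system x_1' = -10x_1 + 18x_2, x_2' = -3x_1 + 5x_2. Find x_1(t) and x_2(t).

x_1(t) = -3K_1e^(-4t) - 2K_2e^(-t), x_2(t) = -K_1e^(-4t) - K_2e^(-t)

Coefficient matrix A = [[-10, 18], [-3, 5]].
Characteristic polynomial det(A - λI) = λ^2 + 5λ + 4 = 0.
Eigenvalues λ = -4, -1.
For λ=-4: (A-λI) row 1 is [-6, 18], so an eigenvector is (-3, -1).
For λ=-1: (A-λI) row 1 is [-9, 18], so an eigenvector is (-2, -1).
General solution: K_1e^(-4t)(-3,-1) + K_2e^(-t)(-2,-1).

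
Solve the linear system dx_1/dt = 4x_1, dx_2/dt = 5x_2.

Coefficient matrix A = [[4, 0], [0, 5]].
Characteristic polynomial det(A - λI) = λ^2 - 9λ + 20 = 0.
Eigenvalues λ = 5, 4.
For λ=5: (A-λI) row 1 is [-1, 0], so an eigenvector is (0, -1).
For λ=4: (A-λI) row 2 is [0, 1], so an eigenvector is (1, 0).
General solution: K_1e^(5t)(0,-1) + K_2e^(4t)(1,0).

x_1(t) = K_2e^(4t), x_2(t) = -K_1e^(5t)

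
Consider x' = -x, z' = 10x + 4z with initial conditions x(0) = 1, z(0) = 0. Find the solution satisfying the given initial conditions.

x(t) = e^(-t), z(t) = 2e^(4t) - 2e^(-t)

Coefficient matrix A = [[-1, 0], [10, 4]].
Characteristic polynomial det(A - λI) = λ^2 - 3λ - 4 = 0.
Eigenvalues λ = 4, -1.
For λ=4: (A-λI) row 1 is [-5, 0], so an eigenvector is (0, -1).
For λ=-1: (A-λI) row 2 is [10, 5], so an eigenvector is (-1, 2).
General solution: C_1e^(4t)(0,-1) + C_2e^(-t)(-1,2).
Applying x(0)=1, z(0)=0 gives C_1=-2, C_2=-1.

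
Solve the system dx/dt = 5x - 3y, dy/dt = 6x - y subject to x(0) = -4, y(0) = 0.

Coefficient matrix A = [[5, -3], [6, -1]].
Characteristic polynomial det(A - λI) = λ^2 - 4λ + 13 = 0.
Eigenvalues λ = 2 ± 3i (complex conjugate pair).
For λ=2+3i: an eigenvector is (0,-1) - i(1,1) = (0 - i, -1 - i).
A real fundamental pair from Re and Im of e^((2+3i)t)v: X_1 = e^(2t)(cos(3t)·(0,-1) + sin(3t)·(1,1)), X_2 = e^(2t)(sin(3t)·(0,-1) - cos(3t)·(1,1)).
General solution: C_1X_1 + C_2X_2.
Applying x(0)=-4, y(0)=0 gives C_1=-4, C_2=4.

x(t) = -4e^(2t)sin(3t) - 4e^(2t)cos(3t), y(t) = -8e^(2t)sin(3t)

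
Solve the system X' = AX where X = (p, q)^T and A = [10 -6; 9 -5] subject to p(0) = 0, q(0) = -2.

p(t) = 4e^(4t) - 4e^(t), q(t) = 4e^(4t) - 6e^(t)

Coefficient matrix A = [[10, -6], [9, -5]].
Characteristic polynomial det(A - λI) = λ^2 - 5λ + 4 = 0.
Eigenvalues λ = 4, 1.
For λ=4: (A-λI) row 1 is [6, -6], so an eigenvector is (-1, -1).
For λ=1: (A-λI) row 1 is [9, -6], so an eigenvector is (-2, -3).
General solution: c_1e^(4t)(-1,-1) + c_2e^(t)(-2,-3).
Applying p(0)=0, q(0)=-2 gives c_1=-4, c_2=2.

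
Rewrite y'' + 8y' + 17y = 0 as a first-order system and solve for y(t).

y(t) = K_1e^(-4t)cos(t) + K_2e^(-4t)sin(t)

Let x_1 = y, x_2 = y'. Then x_1' = x_2 and x_2' = -17x_1 - 8x_2.
A = [[0,1],[-17,-8]]; det(A-λI) = λ^2 + 8λ + 17.
Eigenvalues λ = -4 ± i.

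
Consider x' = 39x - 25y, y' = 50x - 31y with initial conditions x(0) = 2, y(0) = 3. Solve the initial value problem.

x(t) = -e^(4t)sin(5t) + 2e^(4t)cos(5t), y(t) = -e^(4t)sin(5t) + 3e^(4t)cos(5t)

Coefficient matrix A = [[39, -25], [50, -31]].
Characteristic polynomial det(A - λI) = λ^2 - 8λ + 41 = 0.
Eigenvalues λ = 4 ± 5i (complex conjugate pair).
For λ=4+5i: an eigenvector is (2,3) - i(-1,-1) = (2 + i, 3 + i).
A real fundamental pair from Re and Im of e^((4+5i)t)v: X_1 = e^(4t)(cos(5t)·(2,3) + sin(5t)·(-1,-1)), X_2 = e^(4t)(sin(5t)·(2,3) - cos(5t)·(-1,-1)).
General solution: c_1X_1 + c_2X_2.
Applying x(0)=2, y(0)=3 gives c_1=1, c_2=0.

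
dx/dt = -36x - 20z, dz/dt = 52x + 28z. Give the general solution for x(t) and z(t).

Coefficient matrix A = [[-36, -20], [52, 28]].
Characteristic polynomial det(A - λI) = λ^2 + 8λ + 32 = 0.
Eigenvalues λ = -4 ± 4i (complex conjugate pair).
For λ=-4+4i: an eigenvector is (-1,2) - i(-2,3) = (-1 + 2i, 2 - 3i).
A real fundamental pair from Re and Im of e^((-4+4i)t)v: X_1 = e^(-4t)(cos(4t)·(-1,2) + sin(4t)·(-2,3)), X_2 = e^(-4t)(sin(4t)·(-1,2) - cos(4t)·(-2,3)).
General solution: C_1X_1 + C_2X_2.

x(t) = -2C_1e^(-4t)sin(4t) - C_1e^(-4t)cos(4t) - C_2e^(-4t)sin(4t) + 2C_2e^(-4t)cos(4t), z(t) = 3C_1e^(-4t)sin(4t) + 2C_1e^(-4t)cos(4t) + 2C_2e^(-4t)sin(4t) - 3C_2e^(-4t)cos(4t)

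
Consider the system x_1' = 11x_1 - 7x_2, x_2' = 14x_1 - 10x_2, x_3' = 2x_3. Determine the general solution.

Coefficient matrix A = [[11, -7, 0], [14, -10, 0], [0, 0, 2]].
det(A - λI) = 0 gives eigenvalues λ = 4, -3, 2.
For λ=4: eigenvector (1,1,0).
For λ=-3: eigenvector (1,2,0).
For λ=2: eigenvector (0,0,1).
General solution: K_1e^(4t)(1,1,0) + K_2e^(-3t)(1,2,0) + K_3e^(2t)(0,0,1).

x_1(t) = K_1e^(4t) + K_2e^(-3t), x_2(t) = K_1e^(4t) + 2K_2e^(-3t), x_3(t) = K_3e^(2t)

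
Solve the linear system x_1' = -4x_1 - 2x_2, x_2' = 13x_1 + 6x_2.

x_1(t) = -c_1e^(t)sin(t) - c_1e^(t)cos(t) - c_2e^(t)sin(t) + c_2e^(t)cos(t), x_2(t) = 2c_1e^(t)sin(t) + 3c_1e^(t)cos(t) + 3c_2e^(t)sin(t) - 2c_2e^(t)cos(t)

Coefficient matrix A = [[-4, -2], [13, 6]].
Characteristic polynomial det(A - λI) = λ^2 - 2λ + 2 = 0.
Eigenvalues λ = 1 ± i (complex conjugate pair).
For λ=1+i: an eigenvector is (-1,3) - i(-1,2) = (-1 + i, 3 - 2i).
A real fundamental pair from Re and Im of e^((1+i)t)v: X_1 = e^(t)(cos(t)·(-1,3) + sin(t)·(-1,2)), X_2 = e^(t)(sin(t)·(-1,3) - cos(t)·(-1,2)).
General solution: c_1X_1 + c_2X_2.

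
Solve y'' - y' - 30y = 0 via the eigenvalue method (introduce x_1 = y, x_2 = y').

Let x_1 = y, x_2 = y'. Then x_1' = x_2 and x_2' = 30x_1 + x_2.
A = [[0,1],[30,1]]; det(A-λI) = λ^2 - λ - 30.
Eigenvalues λ = 6, -5 with eigenvectors (1,6), (1,-5).

y(t) = c_1e^(6t) + c_2e^(-5t)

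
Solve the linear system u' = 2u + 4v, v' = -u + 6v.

u(t) = 2K_1e^(4t) + 2K_2te^(4t) - 3K_2e^(4t), v(t) = K_1e^(4t) + K_2te^(4t) - K_2e^(4t)

Coefficient matrix A = [[2, 4], [-1, 6]].
Characteristic polynomial det(A - λI) = λ^2 - 8λ + 16 = 0.
Single eigenvalue λ = 4 with algebraic multiplicity 2.
Eigenvector v = (2,1); generalized eigenvector w with (A-λI)w=v is (-3,-1).
General solution: e^(4t)[K_1·v + K_2·(t·v + w)].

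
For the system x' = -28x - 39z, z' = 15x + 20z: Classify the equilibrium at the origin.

A = [[-28,-39],[15,20]]; det(A-λI) = λ^2 + 8λ + 25.
λ = -4 ± 3i: negative real part.

stable spiral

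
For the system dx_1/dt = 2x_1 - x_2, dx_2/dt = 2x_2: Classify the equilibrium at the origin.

A = [[2,-1],[0,2]]; det(A-λI) = λ^2 - 4λ + 4.
repeated λ = 2 with a single eigenvector.

unstable improper node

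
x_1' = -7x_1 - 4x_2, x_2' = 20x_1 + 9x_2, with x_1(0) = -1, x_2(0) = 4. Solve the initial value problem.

Coefficient matrix A = [[-7, -4], [20, 9]].
Characteristic polynomial det(A - λI) = λ^2 - 2λ + 17 = 0.
Eigenvalues λ = 1 ± 4i (complex conjugate pair).
For λ=1+4i: an eigenvector is (0,-1) - i(1,-2) = (0 - i, -1 + 2i).
A real fundamental pair from Re and Im of e^((1+4i)t)v: X_1 = e^(t)(cos(4t)·(0,-1) + sin(4t)·(1,-2)), X_2 = e^(t)(sin(4t)·(0,-1) - cos(4t)·(1,-2)).
General solution: C_1X_1 + C_2X_2.
Applying x_1(0)=-1, x_2(0)=4 gives C_1=-2, C_2=1.

x_1(t) = -2e^(t)sin(4t) - e^(t)cos(4t), x_2(t) = 3e^(t)sin(4t) + 4e^(t)cos(4t)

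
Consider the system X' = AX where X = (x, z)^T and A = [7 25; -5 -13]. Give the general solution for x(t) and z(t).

x(t) = K_1e^(-3t)sin(5t) - 2K_1e^(-3t)cos(5t) - 2K_2e^(-3t)sin(5t) - K_2e^(-3t)cos(5t), z(t) = K_1e^(-3t)cos(5t) + K_2e^(-3t)sin(5t)

Coefficient matrix A = [[7, 25], [-5, -13]].
Characteristic polynomial det(A - λI) = λ^2 + 6λ + 34 = 0.
Eigenvalues λ = -3 ± 5i (complex conjugate pair).
For λ=-3+5i: an eigenvector is (-2,1) - i(1,0) = (-2 - i, 1).
A real fundamental pair from Re and Im of e^((-3+5i)t)v: X_1 = e^(-3t)(cos(5t)·(-2,1) + sin(5t)·(1,0)), X_2 = e^(-3t)(sin(5t)·(-2,1) - cos(5t)·(1,0)).
General solution: K_1X_1 + K_2X_2.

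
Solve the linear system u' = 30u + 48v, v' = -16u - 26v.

Coefficient matrix A = [[30, 48], [-16, -26]].
Characteristic polynomial det(A - λI) = λ^2 - 4λ - 12 = 0.
Eigenvalues λ = -2, 6.
For λ=-2: (A-λI) row 1 is [32, 48], so an eigenvector is (-3, 2).
For λ=6: (A-λI) row 1 is [24, 48], so an eigenvector is (-2, 1).
General solution: C_1e^(-2t)(-3,2) + C_2e^(6t)(-2,1).

u(t) = -3C_1e^(-2t) - 2C_2e^(6t), v(t) = 2C_1e^(-2t) + C_2e^(6t)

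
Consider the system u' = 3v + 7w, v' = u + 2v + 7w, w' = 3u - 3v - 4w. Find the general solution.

u(t) = -c_1e^(-4t) + c_2e^(-t) + c_3e^(3t), v(t) = -c_1e^(-4t) + 2c_2e^(-t) + c_3e^(3t), w(t) = c_1e^(-4t) - c_2e^(-t)

Coefficient matrix A = [[0, 3, 7], [1, 2, 7], [3, -3, -4]].
det(A - λI) = 0 gives eigenvalues λ = -4, -1, 3.
For λ=-4: eigenvector (-1,-1,1).
For λ=-1: eigenvector (1,2,-1).
For λ=3: eigenvector (1,1,0).
General solution: c_1e^(-4t)(-1,-1,1) + c_2e^(-t)(1,2,-1) + c_3e^(3t)(1,1,0).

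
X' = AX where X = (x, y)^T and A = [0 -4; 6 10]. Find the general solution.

x(t) = -C_1e^(4t) + 2C_2e^(6t), y(t) = C_1e^(4t) - 3C_2e^(6t)

Coefficient matrix A = [[0, -4], [6, 10]].
Characteristic polynomial det(A - λI) = λ^2 - 10λ + 24 = 0.
Eigenvalues λ = 4, 6.
For λ=4: (A-λI) row 1 is [-4, -4], so an eigenvector is (-1, 1).
For λ=6: (A-λI) row 1 is [-6, -4], so an eigenvector is (2, -3).
General solution: C_1e^(4t)(-1,1) + C_2e^(6t)(2,-3).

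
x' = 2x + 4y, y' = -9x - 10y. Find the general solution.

x(t) = 2C_1e^(-4t) + 2C_2te^(-4t) - C_2e^(-4t), y(t) = -3C_1e^(-4t) - 3C_2te^(-4t) + 2C_2e^(-4t)

Coefficient matrix A = [[2, 4], [-9, -10]].
Characteristic polynomial det(A - λI) = λ^2 + 8λ + 16 = 0.
Single eigenvalue λ = -4 with algebraic multiplicity 2.
Eigenvector v = (2,-3); generalized eigenvector w with (A-λI)w=v is (-1,2).
General solution: e^(-4t)[C_1·v + C_2·(t·v + w)].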